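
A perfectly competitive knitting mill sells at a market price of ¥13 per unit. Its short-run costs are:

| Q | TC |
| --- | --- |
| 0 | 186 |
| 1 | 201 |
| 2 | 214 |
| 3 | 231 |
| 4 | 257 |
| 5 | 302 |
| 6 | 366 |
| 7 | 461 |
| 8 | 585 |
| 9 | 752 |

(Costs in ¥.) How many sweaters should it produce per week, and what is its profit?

Profit at each row (π = 13Q − TC): Q=0: -186; Q=1: -188; Q=2: -188; Q=3: -192; Q=4: -205; Q=5: -237; Q=6: -288; Q=7: -370; Q=8: -481; Q=9: -635.
Profit is highest at Q = 0. Equivalently, the lowest AVC in the table is 28/2 ≈ ¥14 at Q = 2, and P = ¥13 falls below it — price never covers variable cost, so the firm shuts down and loses only its fixed cost.

Q = 0 (shut down); profit = -¥186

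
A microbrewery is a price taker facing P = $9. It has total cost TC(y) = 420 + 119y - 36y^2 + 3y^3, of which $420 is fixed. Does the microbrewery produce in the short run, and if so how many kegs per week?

Shut down

Variable cost is VC = 119y - 36y^2 + 3y^3, so AVC = VC/y = 119 - 36y + 3y^2 and MC = dTC/dy = 119 - 72y + 9y^2.
The AVC parabola has its vertex at y = 36/6 = 6, where AVC = 119 - 36·6 + 3·6^2 = $11.
P = $9 lies below min AVC = $11; no output level covers variable cost.
The firm minimizes its loss by shutting down and losing only its fixed cost of $420.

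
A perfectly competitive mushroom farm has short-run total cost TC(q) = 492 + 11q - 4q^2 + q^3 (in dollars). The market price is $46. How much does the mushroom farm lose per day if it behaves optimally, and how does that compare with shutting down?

AVC = 11 - 4q + q^2; min AVC = $7 at q = 2. Since P = $46 ≥ min AVC, the firm produces.
MC = 11 - 8q + 3q^2. Setting P = MC and taking the root on the rising branch gives q* = 5.
TR = 46·5 = 230. TC = 492 + 80 = 572. Profit = 230 − 572 = -$342.
Shutting down would mean losing the fixed cost of $492, so operating at a loss of $342 is better by $150.

Profit = -$342 at q = 5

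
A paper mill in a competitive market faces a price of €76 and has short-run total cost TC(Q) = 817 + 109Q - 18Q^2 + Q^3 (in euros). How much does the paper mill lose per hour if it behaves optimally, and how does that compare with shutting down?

AVC = 109 - 18Q + Q^2; min AVC = €28 at Q = 9. Since P = €76 ≥ min AVC, the firm produces.
With MC = 109 - 36Q + 3Q^2, P = MC on the upward-sloping part at Q* = 11.
TR = 76·11 = 836. TC = 817 + 352 = 1169. Profit = 836 − 1169 = -€333.
By producing, the firm covers all variable cost plus €484 of fixed cost; shutting down would lose the full €817.

Profit = -€333 at Q = 11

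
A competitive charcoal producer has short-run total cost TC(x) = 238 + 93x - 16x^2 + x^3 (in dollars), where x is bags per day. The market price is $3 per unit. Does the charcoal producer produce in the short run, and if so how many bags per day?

Shut down

From TC, MC = TC'(x) = 93 - 32x + 3x^2 and AVC = VC/x = 93 - 16x + x^2.
AVC hits its minimum where MC = AVC, at x = 8, giving min AVC = 93 - 16·8 + 8^2 = $29.
Since P = $3 < min AVC = $29, price fails to cover variable cost at any output.
Shutting down limits the loss to fixed cost, $238.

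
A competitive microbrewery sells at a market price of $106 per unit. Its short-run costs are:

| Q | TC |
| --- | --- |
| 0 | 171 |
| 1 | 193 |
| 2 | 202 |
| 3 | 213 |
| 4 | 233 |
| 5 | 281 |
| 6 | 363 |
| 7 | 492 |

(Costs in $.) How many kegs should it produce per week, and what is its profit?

Tabulate TR − TC: Q=0: -171; Q=1: -87; Q=2: 10; Q=3: 105; Q=4: 191; Q=5: 249; Q=6: 273; Q=7: 250.
Profit is maximized at Q = 6. AVC there is 192/6 = $32 ≤ P, so producing beats shutting down (which would give -$171).

Q = 6; profit = $273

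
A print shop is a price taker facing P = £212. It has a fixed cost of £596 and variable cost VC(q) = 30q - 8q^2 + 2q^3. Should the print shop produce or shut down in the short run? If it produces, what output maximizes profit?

Produce at q = 7

From TC, MC = TC'(q) = 30 - 16q + 6q^2 and AVC = VC/q = 30 - 8q + 2q^2.
AVC hits its minimum where MC = AVC, at q = 2, giving min AVC = 30 - 8·2 + 2·2^2 = £22.
Because £212 ≥ £22, revenue can cover variable cost; the firm operates.
Set P = MC: 212 = 30 - 16q + 6q^2 → -182 - 16q + 6q^2 = 0. The roots are q = -13/3 and q = 7; the profit-maximizing output is on the rising part of MC, so q* = 7.
Check: AVC at q = 7 is £72 ≤ P, so revenue covers variable cost.
Profit = P·q − TC = 212·7 − 1100 = £384.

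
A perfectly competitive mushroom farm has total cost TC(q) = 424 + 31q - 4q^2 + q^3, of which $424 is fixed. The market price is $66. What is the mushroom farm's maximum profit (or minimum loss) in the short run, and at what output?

AVC = 31 - 4q + q^2 has its minimum $27 at q = 2; price $66 clears that bar, so the firm operates.
With MC = 31 - 8q + 3q^2, P = MC on the upward-sloping part at q* = 5.
TR = 66·5 = 330. TC = 424 + 180 = 604. Profit = 330 − 604 = -$274.
That loss of $274 beats the $424 the firm would lose by shutting down; producing recovers $150 of fixed cost.

Profit = -$274 at q = 5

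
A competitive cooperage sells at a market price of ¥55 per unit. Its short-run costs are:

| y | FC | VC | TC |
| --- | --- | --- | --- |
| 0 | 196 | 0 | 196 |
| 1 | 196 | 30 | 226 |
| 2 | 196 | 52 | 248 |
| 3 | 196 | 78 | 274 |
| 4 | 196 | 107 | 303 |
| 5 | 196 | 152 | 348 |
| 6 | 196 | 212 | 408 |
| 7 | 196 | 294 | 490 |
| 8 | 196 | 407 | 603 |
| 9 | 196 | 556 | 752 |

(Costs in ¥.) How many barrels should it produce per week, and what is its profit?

y = 5; profit = -¥73

Tabulate TR − TC: y=0: -196; y=1: -171; y=2: -138; y=3: -109; y=4: -83; y=5: -73; y=6: -78; y=7: -105; y=8: -163; y=9: -257.
Profit is maximized at y = 5. AVC there is 152/5 = ¥30.40 ≤ P, so producing beats shutting down (which would give -¥196).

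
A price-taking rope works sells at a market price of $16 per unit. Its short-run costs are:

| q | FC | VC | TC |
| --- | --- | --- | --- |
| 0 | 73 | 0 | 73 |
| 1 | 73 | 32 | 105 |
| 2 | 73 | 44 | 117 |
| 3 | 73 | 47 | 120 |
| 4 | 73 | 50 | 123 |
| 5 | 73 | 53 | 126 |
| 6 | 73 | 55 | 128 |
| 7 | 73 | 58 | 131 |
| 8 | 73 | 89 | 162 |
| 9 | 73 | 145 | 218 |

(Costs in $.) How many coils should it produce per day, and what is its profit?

q = 7; profit = -$19

Tabulate TR − TC: q=0: -73; q=1: -89; q=2: -85; q=3: -72; q=4: -59; q=5: -46; q=6: -32; q=7: -19; q=8: -34; q=9: -74.
Profit is maximized at q = 7. AVC there is 58/7 = $8.29 ≤ P, so producing beats shutting down (which would give -$73).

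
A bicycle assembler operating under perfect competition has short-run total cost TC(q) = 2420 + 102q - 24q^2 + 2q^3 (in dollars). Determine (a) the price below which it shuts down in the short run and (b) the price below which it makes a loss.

Shutdown price = $30; break-even price = $300

AVC = 102 - 24q + 2q^2; minimized at q = 6, giving min AVC = $30. That is the shutdown price.
ATC = 2420/q + 102 - 24q + 2q^2. Setting dATC/dq = −2420/q^2 − 24 + 4q = 0 gives q = 11 (since 4·11^3 − 24·11^2 = 2420).
min ATC = 2420/11 + 102 − 24·11 + 2·11^2 = $300. That is the break-even price.
For $30 ≤ P < $300 the firm produces at a loss; below $30 it shuts down.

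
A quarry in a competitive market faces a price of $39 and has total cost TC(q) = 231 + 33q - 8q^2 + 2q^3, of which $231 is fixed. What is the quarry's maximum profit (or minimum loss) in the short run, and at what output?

AVC = 33 - 8q + 2q^2 has its minimum $25 at q = 2; price $39 clears that bar, so the firm operates.
MC = 33 - 16q + 6q^2. Setting P = MC and taking the root on the rising branch gives q* = 3.
TR = 39·3 = 117. TC = 231 + 81 = 312. Profit = 117 − 312 = -$195.
By producing, the firm covers all variable cost plus $36 of fixed cost; shutting down would lose the full $231.

Profit = -$195 at q = 3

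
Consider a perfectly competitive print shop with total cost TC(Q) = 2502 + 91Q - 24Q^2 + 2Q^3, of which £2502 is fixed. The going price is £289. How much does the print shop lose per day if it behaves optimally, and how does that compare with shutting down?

Profit = -£82 at Q = 11

AVC = 91 - 24Q + 2Q^2; min AVC = £19 at Q = 6. Since P = £289 ≥ min AVC, the firm produces.
MC = 91 - 48Q + 6Q^2. Setting P = MC and taking the root on the rising branch gives Q* = 11.
TR = 289·11 = 3179. TC = 2502 + 759 = 3261. Profit = 3179 − 3261 = -£82.
Shutting down would mean losing the fixed cost of £2502, so operating at a loss of £82 is better by £2420.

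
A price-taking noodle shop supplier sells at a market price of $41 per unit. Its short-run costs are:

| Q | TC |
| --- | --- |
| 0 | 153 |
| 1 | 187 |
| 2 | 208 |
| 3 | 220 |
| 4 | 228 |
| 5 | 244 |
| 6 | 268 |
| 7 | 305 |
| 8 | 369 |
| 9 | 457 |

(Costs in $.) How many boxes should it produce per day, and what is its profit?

Tabulate TR − TC: Q=0: -153; Q=1: -146; Q=2: -126; Q=3: -97; Q=4: -64; Q=5: -39; Q=6: -22; Q=7: -18; Q=8: -41; Q=9: -88.
Profit is maximized at Q = 7. AVC there is 152/7 = $21.71 ≤ P, so producing beats shutting down (which would give -$153).

Q = 7; profit = -$18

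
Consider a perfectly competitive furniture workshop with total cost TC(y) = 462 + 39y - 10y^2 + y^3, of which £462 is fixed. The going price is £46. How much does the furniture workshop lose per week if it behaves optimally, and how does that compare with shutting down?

Profit = -£266 at y = 7

AVC = 39 - 10y + y^2; min AVC = £14 at y = 5. Since P = £46 ≥ min AVC, the firm produces.
MC = 39 - 20y + 3y^2. Setting P = MC and taking the root on the rising branch gives y* = 7.
TR = 46·7 = 322. TC = 462 + 126 = 588. Profit = 322 − 588 = -£266.
That loss of £266 beats the £462 the firm would lose by shutting down; producing recovers £196 of fixed cost.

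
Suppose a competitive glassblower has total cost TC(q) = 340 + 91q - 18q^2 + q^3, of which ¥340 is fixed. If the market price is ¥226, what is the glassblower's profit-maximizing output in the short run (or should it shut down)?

From TC, MC = TC'(q) = 91 - 36q + 3q^2 and AVC = VC/q = 91 - 18q + q^2.
AVC hits its minimum where MC = AVC, at q = 9, giving min AVC = 91 - 18·9 + 9^2 = ¥10.
Since P = ¥226 ≥ min AVC = ¥10, price covers variable cost and the firm should produce.
P = MC gives -135 - 36q + 3q^2 = 0, with roots -3 and 15. Take the larger (rising MC): q* = 15.
Check: AVC at q = 15 is ¥46 ≤ P, so revenue covers variable cost.
Profit = P·q − TC = 226·15 − 1030 = ¥2360.

Produce at q = 15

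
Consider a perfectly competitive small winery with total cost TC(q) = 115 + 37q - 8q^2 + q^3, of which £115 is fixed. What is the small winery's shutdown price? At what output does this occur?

The firm shuts down when price falls below the minimum of average variable cost. AVC = VC/q = 37 - 8q + q^2.
dAVC/dq = -8 + 2q = 0 gives q = 4. min AVC = 37 - 8·4 + 4^2 = 21.
The firm shuts down for any P below £21.

£21 per unit, at q = 4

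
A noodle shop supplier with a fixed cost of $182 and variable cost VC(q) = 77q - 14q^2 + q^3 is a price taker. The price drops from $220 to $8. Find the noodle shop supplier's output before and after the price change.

Output falls from 13 to 0 (the firm shuts down)

AVC = 77 - 14q + q^2, minimized at q = 7 where min AVC = $28. MC = 77 - 28q + 3q^2.
At P = $220 ≥ min AVC, set P = MC on the rising branch: q = 13.
At P = $8 < min AVC = $28, price no longer covers variable cost at any output, so the firm shuts down: q = 0.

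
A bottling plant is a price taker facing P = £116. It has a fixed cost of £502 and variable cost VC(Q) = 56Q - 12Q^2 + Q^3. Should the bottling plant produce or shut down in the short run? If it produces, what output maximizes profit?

Variable cost is VC = 56Q - 12Q^2 + Q^3, so AVC = VC/Q = 56 - 12Q + Q^2 and MC = dTC/dQ = 56 - 24Q + 3Q^2.
AVC hits its minimum where MC = AVC, at Q = 6, giving min AVC = 56 - 12·6 + 6^2 = £20.
P = £116 exceeds min AVC = £20, so the firm stays open.
Solving P = MC: -60 - 24Q + 3Q^2 = 0 ⇒ Q = -2 or 10. On the upward-sloping branch, Q* = 10.
Check: AVC at Q = 10 is £36 ≤ P, so revenue covers variable cost.
Profit = P·Q − TC = 116·10 − 862 = £298.

Produce at Q = 10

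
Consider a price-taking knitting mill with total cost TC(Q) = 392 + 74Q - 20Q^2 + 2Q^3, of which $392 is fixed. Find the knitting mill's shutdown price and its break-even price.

AVC = 74 - 20Q + 2Q^2; minimized at Q = 5, giving min AVC = $24. That is the shutdown price.
ATC = 392/Q + 74 - 20Q + 2Q^2. Setting dATC/dQ = −392/Q^2 − 20 + 4Q = 0 gives Q = 7 (since 4·7^3 − 20·7^2 = 392).
min ATC = 392/7 + 74 − 20·7 + 2·7^2 = $88. That is the break-even price.
For $24 ≤ P < $88 the firm produces at a loss; below $24 it shuts down.

Shutdown price = $24; break-even price = $88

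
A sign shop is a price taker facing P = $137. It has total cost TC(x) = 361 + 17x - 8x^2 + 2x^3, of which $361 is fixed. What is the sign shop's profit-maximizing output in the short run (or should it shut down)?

Strip out fixed cost: VC = 17x - 8x^2 + 2x^3. Then AVC = 17 - 8x + 2x^2 and MC = 17 - 16x + 6x^2.
AVC hits its minimum where MC = AVC, at x = 2, giving min AVC = 17 - 8·2 + 2·2^2 = $9.
Because $137 ≥ $9, revenue can cover variable cost; the firm operates.
Set P = MC: 137 = 17 - 16x + 6x^2 → -120 - 16x + 6x^2 = 0. The roots are x = -10/3 and x = 6; the profit-maximizing output is on the rising part of MC, so x* = 6.
Check: AVC at x = 6 is $41 ≤ P, so revenue covers variable cost.
Profit = P·x − TC = 137·6 − 607 = $215.

Produce at x = 6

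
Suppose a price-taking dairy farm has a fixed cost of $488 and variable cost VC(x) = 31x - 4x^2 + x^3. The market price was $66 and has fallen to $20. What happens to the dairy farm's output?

AVC = 31 - 4x + x^2, minimized at x = 2 where min AVC = $27. MC = 31 - 8x + 3x^2.
With P = $66 above the shutdown price, P = MC gives x = 5.
At P = $20 < min AVC = $27, price no longer covers variable cost at any output, so the firm shuts down: x = 0.

Output falls from 5 to 0 (the firm shuts down)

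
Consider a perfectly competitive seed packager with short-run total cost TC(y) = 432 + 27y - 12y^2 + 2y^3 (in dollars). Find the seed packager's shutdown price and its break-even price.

Shutdown price = min AVC. AVC = 27 - 12y + 2y^2, with vertex at y = 3 and minimum $9.
ATC = 432/y + 27 - 12y + 2y^2. Setting dATC/dy = −432/y^2 − 12 + 4y = 0 gives y = 6 (since 4·6^3 − 12·6^2 = 432).
min ATC = 432/6 + 27 − 12·6 + 2·6^2 = $99. That is the break-even price.
For $9 ≤ P < $99 the firm produces at a loss; below $9 it shuts down.

Shutdown price = $9; break-even price = $99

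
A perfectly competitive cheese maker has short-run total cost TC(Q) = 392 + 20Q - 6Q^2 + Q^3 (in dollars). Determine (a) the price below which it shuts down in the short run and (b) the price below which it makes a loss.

Shutdown price = $11; break-even price = $83

AVC = 20 - 6Q + Q^2; minimized at Q = 3, giving min AVC = $11. That is the shutdown price.
ATC = 392/Q + 20 - 6Q + Q^2. Setting dATC/dQ = −392/Q^2 − 6 + 2Q = 0 gives Q = 7 (since 2·7^3 − 6·7^2 = 392).
min ATC = 392/7 + 20 − 6·7 + 7^2 = $83. That is the break-even price.
For $11 ≤ P < $83 the firm produces at a loss; below $11 it shuts down.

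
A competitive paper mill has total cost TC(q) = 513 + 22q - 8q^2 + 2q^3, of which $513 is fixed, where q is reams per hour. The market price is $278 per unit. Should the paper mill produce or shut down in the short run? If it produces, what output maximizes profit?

Produce at q = 8

From TC, MC = TC'(q) = 22 - 16q + 6q^2 and AVC = VC/q = 22 - 8q + 2q^2.
AVC hits its minimum where MC = AVC, at q = 2, giving min AVC = 22 - 8·2 + 2·2^2 = $14.
Because $278 ≥ $14, revenue can cover variable cost; the firm operates.
Set P = MC: 278 = 22 - 16q + 6q^2 → -256 - 16q + 6q^2 = 0. The roots are q = -16/3 and q = 8; the profit-maximizing output is on the rising part of MC, so q* = 8.
Check: AVC at q = 8 is $86 ≤ P, so revenue covers variable cost.
Profit = P·q − TC = 278·8 − 1201 = $1023.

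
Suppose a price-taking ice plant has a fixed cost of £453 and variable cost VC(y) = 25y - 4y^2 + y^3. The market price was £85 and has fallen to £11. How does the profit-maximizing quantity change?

Output falls from 6 to 0 (the firm shuts down)

AVC = 25 - 4y + y^2, minimized at y = 2 where min AVC = £21. MC = 25 - 8y + 3y^2.
At P = £85 ≥ min AVC, set P = MC on the rising branch: y = 6.
At P = £11 < min AVC = £21, price no longer covers variable cost at any output, so the firm shuts down: y = 0.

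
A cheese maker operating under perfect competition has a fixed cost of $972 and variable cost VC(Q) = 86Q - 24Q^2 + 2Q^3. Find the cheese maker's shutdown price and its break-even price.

Shutdown price = $14; break-even price = $140

Shutdown price = min AVC. AVC = 86 - 24Q + 2Q^2, with vertex at Q = 6 and minimum $14.
ATC = 972/Q + 86 - 24Q + 2Q^2. Setting dATC/dQ = −972/Q^2 − 24 + 4Q = 0 gives Q = 9 (since 4·9^3 − 24·9^2 = 972).
min ATC = 972/9 + 86 − 24·9 + 2·9^2 = $140. That is the break-even price.
Between these two prices the firm operates at a loss; above $140 it earns a profit.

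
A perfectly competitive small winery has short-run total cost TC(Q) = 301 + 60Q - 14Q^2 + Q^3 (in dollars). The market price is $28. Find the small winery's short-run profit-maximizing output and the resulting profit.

AVC = 60 - 14Q + Q^2; min AVC = $11 at Q = 7. Since P = $28 ≥ min AVC, the firm produces.
MC = 60 - 28Q + 3Q^2. Setting P = MC and taking the root on the rising branch gives Q* = 8.
TR = 28·8 = 224. TC = 301 + 96 = 397. Profit = 224 − 397 = -$173.
Shutting down would mean losing the fixed cost of $301, so operating at a loss of $173 is better by $128.

Profit = -$173 at Q = 8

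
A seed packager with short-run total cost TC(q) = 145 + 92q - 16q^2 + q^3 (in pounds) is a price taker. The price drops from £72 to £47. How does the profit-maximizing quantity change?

Output falls from 10 to 9

AVC = 92 - 16q + q^2, minimized at q = 8 where min AVC = £28. MC = 92 - 32q + 3q^2.
With P = £72 above the shutdown price, P = MC gives q = 10.
At P = £47 ≥ min AVC, set P = MC: q = 9. The firm stays open but cuts output.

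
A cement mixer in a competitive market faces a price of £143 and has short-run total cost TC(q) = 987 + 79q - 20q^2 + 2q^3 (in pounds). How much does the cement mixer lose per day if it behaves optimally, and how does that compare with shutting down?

Profit = -£219 at q = 8

AVC = 79 - 20q + 2q^2 has its minimum £29 at q = 5; price £143 clears that bar, so the firm operates.
MC = 79 - 40q + 6q^2. Setting P = MC and taking the root on the rising branch gives q* = 8.
TR = 143·8 = 1144. TC = 987 + 376 = 1363. Profit = 1144 − 1363 = -£219.
By producing, the firm covers all variable cost plus £768 of fixed cost; shutting down would lose the full £987.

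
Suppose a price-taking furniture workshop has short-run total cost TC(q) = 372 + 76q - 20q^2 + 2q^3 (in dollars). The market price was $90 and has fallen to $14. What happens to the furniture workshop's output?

MC = 76 - 40q + 6q^2; the shutdown threshold is min AVC = $26 (at q = 5).
With P = $90 above the shutdown price, P = MC gives q = 7.
At P = $14 < min AVC = $26, price no longer covers variable cost at any output, so the firm shuts down: q = 0.

Output falls from 7 to 0 (the firm shuts down)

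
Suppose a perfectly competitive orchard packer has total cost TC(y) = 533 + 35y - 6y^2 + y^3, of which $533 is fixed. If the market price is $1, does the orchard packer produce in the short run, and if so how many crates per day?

From TC, MC = TC'(y) = 35 - 12y + 3y^2 and AVC = VC/y = 35 - 6y + y^2.
AVC is minimized where dAVC/dy = -6 + 2y = 0, at y = 3; min AVC = 35 - 6·3 + 3^2 = $26.
With P < min AVC ($1 < $26), every unit sold adds to the loss.
Best response: produce nothing and absorb the $533 fixed cost.

Shut down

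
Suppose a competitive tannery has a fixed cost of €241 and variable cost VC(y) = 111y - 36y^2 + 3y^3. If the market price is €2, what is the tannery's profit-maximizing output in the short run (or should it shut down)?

Strip out fixed cost: VC = 111y - 36y^2 + 3y^3. Then AVC = 111 - 36y + 3y^2 and MC = 111 - 72y + 9y^2.
AVC hits its minimum where MC = AVC, at y = 6, giving min AVC = 111 - 36·6 + 3·6^2 = €3.
P = €2 lies below min AVC = €3; no output level covers variable cost.
Shutting down limits the loss to fixed cost, €241.

Shut down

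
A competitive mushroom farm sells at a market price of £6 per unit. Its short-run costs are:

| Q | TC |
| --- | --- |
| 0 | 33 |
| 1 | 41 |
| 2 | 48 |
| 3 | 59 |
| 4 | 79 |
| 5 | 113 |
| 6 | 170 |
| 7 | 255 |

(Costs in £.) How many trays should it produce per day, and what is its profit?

Q = 0 (shut down); profit = -£33

Compute π = P·Q − TC at each output: Q=0: -33; Q=1: -35; Q=2: -36; Q=3: -41; Q=4: -55; Q=5: -83; Q=6: -134; Q=7: -213.
Profit is highest at Q = 0. Equivalently, the lowest AVC in the table is 15/2 ≈ £7.50 at Q = 2, and P = £6 falls below it — price never covers variable cost, so the firm shuts down and loses only its fixed cost.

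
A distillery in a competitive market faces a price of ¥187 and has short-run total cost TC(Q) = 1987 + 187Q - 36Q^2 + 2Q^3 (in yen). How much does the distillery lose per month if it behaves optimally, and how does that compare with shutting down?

AVC = 187 - 36Q + 2Q^2 has its minimum ¥25 at Q = 9; price ¥187 clears that bar, so the firm operates.
MC = 187 - 72Q + 6Q^2. Setting P = MC and taking the root on the rising branch gives Q* = 12.
TR = 187·12 = 2244. TC = 1987 + 516 = 2503. Profit = 2244 − 2503 = -¥259.
That loss of ¥259 beats the ¥1987 the firm would lose by shutting down; producing recovers ¥1728 of fixed cost.

Profit = -¥259 at Q = 12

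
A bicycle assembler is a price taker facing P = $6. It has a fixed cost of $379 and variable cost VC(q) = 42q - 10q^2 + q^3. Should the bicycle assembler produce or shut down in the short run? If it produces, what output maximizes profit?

From TC, MC = TC'(q) = 42 - 20q + 3q^2 and AVC = VC/q = 42 - 10q + q^2.
AVC is minimized where dAVC/dq = -10 + 2q = 0, at q = 5; min AVC = 42 - 10·5 + 5^2 = $17.
P = $6 lies below min AVC = $17; no output level covers variable cost.
The firm minimizes its loss by shutting down and losing only its fixed cost of $379.

Shut down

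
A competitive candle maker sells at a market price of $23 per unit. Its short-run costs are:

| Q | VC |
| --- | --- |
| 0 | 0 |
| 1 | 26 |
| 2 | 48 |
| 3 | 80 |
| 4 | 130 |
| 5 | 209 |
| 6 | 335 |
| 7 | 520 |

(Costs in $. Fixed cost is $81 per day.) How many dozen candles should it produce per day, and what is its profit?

Q = 0 (shut down); profit = -$81

Compute π = P·Q − TC at each output: Q=0: -81; Q=1: -84; Q=2: -83; Q=3: -92; Q=4: -119; Q=5: -175; Q=6: -278; Q=7: -440.
Profit is highest at Q = 0. Equivalently, the lowest AVC in the table is 48/2 ≈ $24 at Q = 2, and P = $23 falls below it — price never covers variable cost, so the firm shuts down and loses only its fixed cost.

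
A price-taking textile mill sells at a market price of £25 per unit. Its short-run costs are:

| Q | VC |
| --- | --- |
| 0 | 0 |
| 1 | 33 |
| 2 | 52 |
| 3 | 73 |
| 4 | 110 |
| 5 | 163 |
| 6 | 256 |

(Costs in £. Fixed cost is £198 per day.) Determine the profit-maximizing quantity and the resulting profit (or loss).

Q = 3; profit = -£196

Tabulate TR − TC: Q=0: -198; Q=1: -206; Q=2: -200; Q=3: -196; Q=4: -208; Q=5: -236; Q=6: -304.
Profit is maximized at Q = 3. AVC there is 73/3 = £24.33 ≤ P, so producing beats shutting down (which would give -£198).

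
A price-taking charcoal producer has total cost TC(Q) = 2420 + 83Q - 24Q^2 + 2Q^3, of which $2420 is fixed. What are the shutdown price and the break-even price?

Shutdown price = min AVC. AVC = 83 - 24Q + 2Q^2, with vertex at Q = 6 and minimum $11.
ATC = 2420/Q + 83 - 24Q + 2Q^2. Setting dATC/dQ = −2420/Q^2 − 24 + 4Q = 0 gives Q = 11 (since 4·11^3 − 24·11^2 = 2420).
min ATC = 2420/11 + 83 − 24·11 + 2·11^2 = $281. That is the break-even price.
Between these two prices the firm operates at a loss; above $281 it earns a profit.

Shutdown price = $11; break-even price = $281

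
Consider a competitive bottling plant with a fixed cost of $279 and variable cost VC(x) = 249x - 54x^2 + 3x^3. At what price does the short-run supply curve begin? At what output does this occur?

Short-run supply begins at min AVC. From VC = 249x - 54x^2 + 3x^3, AVC = 249 - 54x + 3x^2.
dAVC/dx = -54 + 6x = 0 gives x = 9. min AVC = 249 - 54·9 + 3·9^2 = 6.
For P < $6 the firm produces nothing.

$6 per unit, at x = 9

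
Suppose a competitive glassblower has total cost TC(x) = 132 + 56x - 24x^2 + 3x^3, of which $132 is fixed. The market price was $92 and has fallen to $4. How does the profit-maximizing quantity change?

AVC = 56 - 24x + 3x^2, minimized at x = 4 where min AVC = $8. MC = 56 - 48x + 9x^2.
At P = $92 ≥ min AVC, set P = MC on the rising branch: x = 6.
At P = $4 < min AVC = $8, price no longer covers variable cost at any output, so the firm shuts down: x = 0.

Output falls from 6 to 0 (the firm shuts down)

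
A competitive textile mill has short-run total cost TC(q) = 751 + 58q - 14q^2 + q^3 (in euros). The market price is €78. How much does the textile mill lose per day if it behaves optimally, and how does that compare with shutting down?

Profit = -€151 at q = 10

AVC = 58 - 14q + q^2; min AVC = €9 at q = 7. Since P = €78 ≥ min AVC, the firm produces.
With MC = 58 - 28q + 3q^2, P = MC on the upward-sloping part at q* = 10.
TR = 78·10 = 780. TC = 751 + 180 = 931. Profit = 780 − 931 = -€151.
By producing, the firm covers all variable cost plus €600 of fixed cost; shutting down would lose the full €751.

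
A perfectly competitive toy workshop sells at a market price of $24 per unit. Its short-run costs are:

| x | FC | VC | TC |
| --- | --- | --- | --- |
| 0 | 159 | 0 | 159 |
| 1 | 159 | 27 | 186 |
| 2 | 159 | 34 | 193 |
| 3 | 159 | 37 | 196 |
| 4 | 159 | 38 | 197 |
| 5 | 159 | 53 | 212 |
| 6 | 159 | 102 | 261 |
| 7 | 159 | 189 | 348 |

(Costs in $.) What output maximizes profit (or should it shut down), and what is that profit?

x = 5; profit = -$92

Compute π = P·x − TC at each output: x=0: -159; x=1: -162; x=2: -145; x=3: -124; x=4: -101; x=5: -92; x=6: -117; x=7: -180.
Profit is maximized at x = 5. AVC there is 53/5 = $10.60 ≤ P, so producing beats shutting down (which would give -$159).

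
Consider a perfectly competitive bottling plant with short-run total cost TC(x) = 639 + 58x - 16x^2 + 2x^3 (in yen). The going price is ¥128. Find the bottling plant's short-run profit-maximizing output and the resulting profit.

AVC = 58 - 16x + 2x^2; min AVC = ¥26 at x = 4. Since P = ¥128 ≥ min AVC, the firm produces.
With MC = 58 - 32x + 6x^2, P = MC on the upward-sloping part at x* = 7.
TR = 128·7 = 896. TC = 639 + 308 = 947. Profit = 896 − 947 = -¥51.
That loss of ¥51 beats the ¥639 the firm would lose by shutting down; producing recovers ¥588 of fixed cost.

Profit = -¥51 at x = 7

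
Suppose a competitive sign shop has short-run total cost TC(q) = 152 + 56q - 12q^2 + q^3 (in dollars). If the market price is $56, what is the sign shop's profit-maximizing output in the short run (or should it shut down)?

Produce at q = 8

From TC, MC = TC'(q) = 56 - 24q + 3q^2 and AVC = VC/q = 56 - 12q + q^2.
AVC is minimized where dAVC/dq = -12 + 2q = 0, at q = 6; min AVC = 56 - 12·6 + 6^2 = $20.
Because $56 ≥ $20, revenue can cover variable cost; the firm operates.
Solving P = MC: -24q + 3q^2 = 0 ⇒ q = 0 or 8. On the upward-sloping branch, q* = 8.
Check: AVC at q = 8 is $24 ≤ P, so revenue covers variable cost.
Profit = P·q − TC = 56·8 − 344 = $104.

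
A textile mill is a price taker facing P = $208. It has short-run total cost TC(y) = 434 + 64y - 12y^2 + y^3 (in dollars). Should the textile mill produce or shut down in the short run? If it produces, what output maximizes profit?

From TC, MC = TC'(y) = 64 - 24y + 3y^2 and AVC = VC/y = 64 - 12y + y^2.
AVC hits its minimum where MC = AVC, at y = 6, giving min AVC = 64 - 12·6 + 6^2 = $28.
Since P = $208 ≥ min AVC = $28, price covers variable cost and the firm should produce.
Solving P = MC: -144 - 24y + 3y^2 = 0 ⇒ y = -4 or 12. On the upward-sloping branch, y* = 12.
Check: AVC at y = 12 is $64 ≤ P, so revenue covers variable cost.
Profit = P·y − TC = 208·12 − 1202 = $1294.

Produce at y = 12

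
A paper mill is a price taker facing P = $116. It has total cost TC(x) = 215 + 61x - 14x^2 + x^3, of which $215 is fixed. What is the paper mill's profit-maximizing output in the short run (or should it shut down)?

Variable cost is VC = 61x - 14x^2 + x^3, so AVC = VC/x = 61 - 14x + x^2 and MC = dTC/dx = 61 - 28x + 3x^2.
AVC hits its minimum where MC = AVC, at x = 7, giving min AVC = 61 - 14·7 + 7^2 = $12.
Because $116 ≥ $12, revenue can cover variable cost; the firm operates.
Solving P = MC: -55 - 28x + 3x^2 = 0 ⇒ x = -5/3 or 11. On the upward-sloping branch, x* = 11.
Check: AVC at x = 11 is $28 ≤ P, so revenue covers variable cost.
Profit = P·x − TC = 116·11 − 523 = $753.

Produce at x = 11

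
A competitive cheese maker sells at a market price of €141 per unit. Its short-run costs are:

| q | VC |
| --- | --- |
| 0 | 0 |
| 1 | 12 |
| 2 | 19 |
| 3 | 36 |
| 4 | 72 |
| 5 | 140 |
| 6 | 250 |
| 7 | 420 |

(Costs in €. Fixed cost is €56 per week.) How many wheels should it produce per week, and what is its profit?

q = 6; profit = €540

Profit at each row (π = 141q − TC): q=0: -56; q=1: 73; q=2: 207; q=3: 331; q=4: 436; q=5: 509; q=6: 540; q=7: 511.
Profit is maximized at q = 6. AVC there is 250/6 = €41.67 ≤ P, so producing beats shutting down (which would give -€56).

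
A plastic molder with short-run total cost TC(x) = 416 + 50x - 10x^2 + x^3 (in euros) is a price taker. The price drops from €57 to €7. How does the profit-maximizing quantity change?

Output falls from 7 to 0 (the firm shuts down)

MC = 50 - 20x + 3x^2; the shutdown threshold is min AVC = €25 (at x = 5).
With P = €57 above the shutdown price, P = MC gives x = 7.
At P = €7 < min AVC = €25, price no longer covers variable cost at any output, so the firm shuts down: x = 0.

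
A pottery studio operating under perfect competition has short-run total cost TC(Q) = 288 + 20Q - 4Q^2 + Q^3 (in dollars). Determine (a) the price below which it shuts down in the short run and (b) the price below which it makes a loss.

AVC = 20 - 4Q + Q^2; minimized at Q = 2, giving min AVC = $16. That is the shutdown price.
ATC = 288/Q + 20 - 4Q + Q^2. Setting dATC/dQ = −288/Q^2 − 4 + 2Q = 0 gives Q = 6 (since 2·6^3 − 4·6^2 = 288).
min ATC = 288/6 + 20 − 4·6 + 6^2 = $80. That is the break-even price.
For $16 ≤ P < $80 the firm produces at a loss; below $16 it shuts down.

Shutdown price = $16; break-even price = $80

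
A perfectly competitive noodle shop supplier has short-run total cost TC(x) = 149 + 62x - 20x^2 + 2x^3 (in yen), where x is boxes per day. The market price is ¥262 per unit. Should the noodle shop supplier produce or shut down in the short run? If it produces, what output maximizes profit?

Produce at x = 10

Strip out fixed cost: VC = 62x - 20x^2 + 2x^3. Then AVC = 62 - 20x + 2x^2 and MC = 62 - 40x + 6x^2.
The AVC parabola has its vertex at x = 20/4 = 5, where AVC = 62 - 20·5 + 2·5^2 = ¥12.
P = ¥262 exceeds min AVC = ¥12, so the firm stays open.
Solving P = MC: -200 - 40x + 6x^2 = 0 ⇒ x = -10/3 or 10. On the upward-sloping branch, x* = 10.
Check: AVC at x = 10 is ¥62 ≤ P, so revenue covers variable cost.
Profit = P·x − TC = 262·10 − 769 = ¥1851.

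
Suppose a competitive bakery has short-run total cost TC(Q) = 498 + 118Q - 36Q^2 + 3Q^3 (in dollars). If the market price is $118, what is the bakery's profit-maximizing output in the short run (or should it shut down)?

Produce at Q = 8

From TC, MC = TC'(Q) = 118 - 72Q + 9Q^2 and AVC = VC/Q = 118 - 36Q + 3Q^2.
AVC hits its minimum where MC = AVC, at Q = 6, giving min AVC = 118 - 36·6 + 3·6^2 = $10.
P = $118 exceeds min AVC = $10, so the firm stays open.
Set P = MC: 118 = 118 - 72Q + 9Q^2 → -72Q + 9Q^2 = 0. The roots are Q = 0 and Q = 8; the profit-maximizing output is on the rising part of MC, so Q* = 8.
Check: AVC at Q = 8 is $22 ≤ P, so revenue covers variable cost.
Profit = P·Q − TC = 118·8 − 674 = $270.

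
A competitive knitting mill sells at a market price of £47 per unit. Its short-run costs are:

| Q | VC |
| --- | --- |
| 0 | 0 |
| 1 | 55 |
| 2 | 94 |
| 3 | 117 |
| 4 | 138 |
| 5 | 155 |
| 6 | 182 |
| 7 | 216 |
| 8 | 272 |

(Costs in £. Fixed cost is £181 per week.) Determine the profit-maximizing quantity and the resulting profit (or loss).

Tabulate TR − TC: Q=0: -181; Q=1: -189; Q=2: -181; Q=3: -157; Q=4: -131; Q=5: -101; Q=6: -81; Q=7: -68; Q=8: -77.
Profit is maximized at Q = 7. AVC there is 216/7 = £30.86 ≤ P, so producing beats shutting down (which would give -£181).

Q = 7; profit = -£68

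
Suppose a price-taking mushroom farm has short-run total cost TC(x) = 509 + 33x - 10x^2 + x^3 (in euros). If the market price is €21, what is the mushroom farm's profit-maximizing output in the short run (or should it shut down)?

From TC, MC = TC'(x) = 33 - 20x + 3x^2 and AVC = VC/x = 33 - 10x + x^2.
The AVC parabola has its vertex at x = 10/2 = 5, where AVC = 33 - 10·5 + 5^2 = €8.
P = €21 exceeds min AVC = €8, so the firm stays open.
Solving P = MC: 12 - 20x + 3x^2 = 0 ⇒ x = 2/3 or 6. On the upward-sloping branch, x* = 6.
Check: AVC at x = 6 is €9 ≤ P, so revenue covers variable cost.
Profit = P·x − TC = 21·6 − 563 = -€437, a loss, but smaller than the €509 fixed cost the firm would lose by shutting down.

Produce at x = 6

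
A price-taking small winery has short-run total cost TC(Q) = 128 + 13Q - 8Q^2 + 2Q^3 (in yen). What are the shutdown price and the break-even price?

AVC = 13 - 8Q + 2Q^2; minimized at Q = 2, giving min AVC = ¥5. That is the shutdown price.
ATC = 128/Q + 13 - 8Q + 2Q^2. Setting dATC/dQ = −128/Q^2 − 8 + 4Q = 0 gives Q = 4 (since 4·4^3 − 8·4^2 = 128).
min ATC = 128/4 + 13 − 8·4 + 2·4^2 = ¥45. That is the break-even price.
Between these two prices the firm operates at a loss; above ¥45 it earns a profit.

Shutdown price = ¥5; break-even price = ¥45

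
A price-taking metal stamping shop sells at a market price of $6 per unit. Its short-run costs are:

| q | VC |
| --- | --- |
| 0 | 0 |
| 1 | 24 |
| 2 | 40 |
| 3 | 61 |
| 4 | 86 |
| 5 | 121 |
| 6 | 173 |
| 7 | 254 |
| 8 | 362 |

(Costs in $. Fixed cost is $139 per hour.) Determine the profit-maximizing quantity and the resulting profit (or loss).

Profit at each row (π = 6q − TC): q=0: -139; q=1: -157; q=2: -167; q=3: -182; q=4: -201; q=5: -230; q=6: -276; q=7: -351; q=8: -453.
Profit is highest at q = 0. Equivalently, the lowest AVC in the table is 40/2 ≈ $20 at q = 2, and P = $6 falls below it — price never covers variable cost, so the firm shuts down and loses only its fixed cost.

q = 0 (shut down); profit = -$139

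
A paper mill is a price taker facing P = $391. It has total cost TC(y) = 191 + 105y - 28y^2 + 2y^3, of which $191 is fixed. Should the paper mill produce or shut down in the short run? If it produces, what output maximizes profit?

Produce at y = 13

Variable cost is VC = 105y - 28y^2 + 2y^3, so AVC = VC/y = 105 - 28y + 2y^2 and MC = dTC/dy = 105 - 56y + 6y^2.
The AVC parabola has its vertex at y = 28/4 = 7, where AVC = 105 - 28·7 + 2·7^2 = $7.
Since P = $391 ≥ min AVC = $7, price covers variable cost and the firm should produce.
Solving P = MC: -286 - 56y + 6y^2 = 0 ⇒ y = -11/3 or 13. On the upward-sloping branch, y* = 13.
Check: AVC at y = 13 is $79 ≤ P, so revenue covers variable cost.
Profit = P·y − TC = 391·13 − 1218 = $3865.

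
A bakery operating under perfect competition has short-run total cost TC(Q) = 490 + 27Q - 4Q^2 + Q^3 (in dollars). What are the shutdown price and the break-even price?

AVC = 27 - 4Q + Q^2; minimized at Q = 2, giving min AVC = $23. That is the shutdown price.
ATC = 490/Q + 27 - 4Q + Q^2. Setting dATC/dQ = −490/Q^2 − 4 + 2Q = 0 gives Q = 7 (since 2·7^3 − 4·7^2 = 490).
min ATC = 490/7 + 27 − 4·7 + 7^2 = $118. That is the break-even price.
Between these two prices the firm operates at a loss; above $118 it earns a profit.

Shutdown price = $23; break-even price = $118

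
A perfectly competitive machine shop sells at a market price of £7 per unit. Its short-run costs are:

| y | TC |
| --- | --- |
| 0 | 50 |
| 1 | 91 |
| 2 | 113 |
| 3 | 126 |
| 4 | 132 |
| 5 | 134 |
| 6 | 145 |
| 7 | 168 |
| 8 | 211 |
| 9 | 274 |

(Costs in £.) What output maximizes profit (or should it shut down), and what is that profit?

Compute π = P·y − TC at each output: y=0: -50; y=1: -84; y=2: -99; y=3: -105; y=4: -104; y=5: -99; y=6: -103; y=7: -119; y=8: -155; y=9: -211.
Profit is highest at y = 0. Equivalently, the lowest AVC in the table is 95/6 ≈ £15.83 at y = 6, and P = £7 falls below it — price never covers variable cost, so the firm shuts down and loses only its fixed cost.

y = 0 (shut down); profit = -£50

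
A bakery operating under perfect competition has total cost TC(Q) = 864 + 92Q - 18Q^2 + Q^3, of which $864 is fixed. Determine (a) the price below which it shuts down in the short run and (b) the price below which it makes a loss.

Shutdown price = $11; break-even price = $92

AVC = 92 - 18Q + Q^2; minimized at Q = 9, giving min AVC = $11. That is the shutdown price.
ATC = 864/Q + 92 - 18Q + Q^2. Setting dATC/dQ = −864/Q^2 − 18 + 2Q = 0 gives Q = 12 (since 2·12^3 − 18·12^2 = 864).
min ATC = 864/12 + 92 − 18·12 + 12^2 = $92. That is the break-even price.
For $11 ≤ P < $92 the firm produces at a loss; below $11 it shuts down.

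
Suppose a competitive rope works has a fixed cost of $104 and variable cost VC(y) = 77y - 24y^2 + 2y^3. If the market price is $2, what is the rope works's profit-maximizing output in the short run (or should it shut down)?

Variable cost is VC = 77y - 24y^2 + 2y^3, so AVC = VC/y = 77 - 24y + 2y^2 and MC = dTC/dy = 77 - 48y + 6y^2.
The AVC parabola has its vertex at y = 24/4 = 6, where AVC = 77 - 24·6 + 2·6^2 = $5.
With P < min AVC ($2 < $5), every unit sold adds to the loss.
Best response: produce nothing and absorb the $104 fixed cost.

Shut down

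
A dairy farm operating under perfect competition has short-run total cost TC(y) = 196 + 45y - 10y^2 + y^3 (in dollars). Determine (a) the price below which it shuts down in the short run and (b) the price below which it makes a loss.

Shutdown price = $20; break-even price = $52

Shutdown price = min AVC. AVC = 45 - 10y + y^2, with vertex at y = 5 and minimum $20.
ATC = 196/y + 45 - 10y + y^2. Setting dATC/dy = −196/y^2 − 10 + 2y = 0 gives y = 7 (since 2·7^3 − 10·7^2 = 196).
min ATC = 196/7 + 45 − 10·7 + 7^2 = $52. That is the break-even price.
For $20 ≤ P < $52 the firm produces at a loss; below $20 it shuts down.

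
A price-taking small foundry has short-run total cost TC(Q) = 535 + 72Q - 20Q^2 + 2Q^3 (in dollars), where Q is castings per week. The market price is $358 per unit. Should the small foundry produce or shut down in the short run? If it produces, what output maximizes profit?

Produce at Q = 11

From TC, MC = TC'(Q) = 72 - 40Q + 6Q^2 and AVC = VC/Q = 72 - 20Q + 2Q^2.
AVC hits its minimum where MC = AVC, at Q = 5, giving min AVC = 72 - 20·5 + 2·5^2 = $22.
Because $358 ≥ $22, revenue can cover variable cost; the firm operates.
Set P = MC: 358 = 72 - 40Q + 6Q^2 → -286 - 40Q + 6Q^2 = 0. The roots are Q = -13/3 and Q = 11; the profit-maximizing output is on the rising part of MC, so Q* = 11.
Check: AVC at Q = 11 is $94 ≤ P, so revenue covers variable cost.
Profit = P·Q − TC = 358·11 − 1569 = $2369.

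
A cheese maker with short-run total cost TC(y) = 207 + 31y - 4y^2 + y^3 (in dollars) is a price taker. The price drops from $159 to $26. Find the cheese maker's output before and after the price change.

AVC = 31 - 4y + y^2, minimized at y = 2 where min AVC = $27. MC = 31 - 8y + 3y^2.
With P = $159 above the shutdown price, P = MC gives y = 8.
At P = $26 < min AVC = $27, price no longer covers variable cost at any output, so the firm shuts down: y = 0.

Output falls from 8 to 0 (the firm shuts down)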